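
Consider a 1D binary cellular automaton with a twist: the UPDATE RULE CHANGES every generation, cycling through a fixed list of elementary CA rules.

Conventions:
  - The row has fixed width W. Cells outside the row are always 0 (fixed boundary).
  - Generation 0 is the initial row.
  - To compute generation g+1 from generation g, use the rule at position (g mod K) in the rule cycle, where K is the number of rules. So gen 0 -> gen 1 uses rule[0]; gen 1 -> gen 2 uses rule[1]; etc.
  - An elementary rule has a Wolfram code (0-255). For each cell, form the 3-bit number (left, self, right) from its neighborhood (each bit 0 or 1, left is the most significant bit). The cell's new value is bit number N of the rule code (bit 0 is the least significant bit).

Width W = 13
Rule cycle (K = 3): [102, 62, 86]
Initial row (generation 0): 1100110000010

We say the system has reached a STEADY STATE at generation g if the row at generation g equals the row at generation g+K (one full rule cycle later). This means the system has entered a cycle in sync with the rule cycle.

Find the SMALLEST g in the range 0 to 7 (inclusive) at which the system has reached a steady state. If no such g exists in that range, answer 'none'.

Answer: none

Derivation:
Gen 0: 1100110000010
Gen 1 (rule 102): 0101010000110
Gen 2 (rule 62): 1111111001101
Gen 3 (rule 86): 0000001110101
Gen 4 (rule 102): 0000010011111
Gen 5 (rule 62): 0000111110000
Gen 6 (rule 86): 0001000011000
Gen 7 (rule 102): 0011000101000
Gen 8 (rule 62): 0110101111100
Gen 9 (rule 86): 1010100000110
Gen 10 (rule 102): 1111100001010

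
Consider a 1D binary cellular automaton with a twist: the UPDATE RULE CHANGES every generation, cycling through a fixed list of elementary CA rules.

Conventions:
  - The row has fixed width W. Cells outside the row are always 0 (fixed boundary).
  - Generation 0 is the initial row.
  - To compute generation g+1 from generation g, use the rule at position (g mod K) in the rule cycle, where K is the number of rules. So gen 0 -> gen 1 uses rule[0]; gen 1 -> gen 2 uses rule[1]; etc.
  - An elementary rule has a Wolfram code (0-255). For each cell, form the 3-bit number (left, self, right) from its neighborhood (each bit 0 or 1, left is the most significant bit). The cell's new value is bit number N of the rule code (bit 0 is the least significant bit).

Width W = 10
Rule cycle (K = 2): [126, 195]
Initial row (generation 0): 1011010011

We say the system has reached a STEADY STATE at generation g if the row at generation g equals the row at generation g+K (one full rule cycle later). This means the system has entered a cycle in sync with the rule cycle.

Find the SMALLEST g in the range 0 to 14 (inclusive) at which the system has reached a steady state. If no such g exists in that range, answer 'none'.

Gen 0: 1011010011
Gen 1 (rule 126): 1111111111
Gen 2 (rule 195): 0111111111
Gen 3 (rule 126): 1100000001
Gen 4 (rule 195): 0101111110
Gen 5 (rule 126): 1111000011
Gen 6 (rule 195): 0111011101
Gen 7 (rule 126): 1101110111
Gen 8 (rule 195): 0100110011
Gen 9 (rule 126): 1111111111
Gen 10 (rule 195): 0111111111
Gen 11 (rule 126): 1100000001
Gen 12 (rule 195): 0101111110
Gen 13 (rule 126): 1111000011
Gen 14 (rule 195): 0111011101
Gen 15 (rule 126): 1101110111
Gen 16 (rule 195): 0100110011

Answer: none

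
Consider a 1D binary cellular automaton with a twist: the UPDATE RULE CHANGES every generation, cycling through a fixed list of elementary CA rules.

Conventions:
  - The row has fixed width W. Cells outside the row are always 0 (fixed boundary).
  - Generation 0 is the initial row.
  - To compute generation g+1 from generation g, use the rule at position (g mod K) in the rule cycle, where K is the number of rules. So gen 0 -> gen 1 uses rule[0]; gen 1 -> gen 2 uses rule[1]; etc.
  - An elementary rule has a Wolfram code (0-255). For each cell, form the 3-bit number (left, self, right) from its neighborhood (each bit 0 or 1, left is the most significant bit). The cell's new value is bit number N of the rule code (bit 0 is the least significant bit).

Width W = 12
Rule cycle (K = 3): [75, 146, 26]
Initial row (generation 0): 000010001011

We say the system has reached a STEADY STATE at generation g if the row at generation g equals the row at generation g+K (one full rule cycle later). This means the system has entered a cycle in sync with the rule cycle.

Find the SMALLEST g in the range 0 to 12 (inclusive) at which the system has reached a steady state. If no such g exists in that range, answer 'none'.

Answer: none

Derivation:
Gen 0: 000010001011
Gen 1 (rule 75): 111100110011
Gen 2 (rule 146): 011011001100
Gen 3 (rule 26): 110010111010
Gen 4 (rule 75): 110100101000
Gen 5 (rule 146): 000011000100
Gen 6 (rule 26): 000110101010
Gen 7 (rule 75): 111110000000
Gen 8 (rule 146): 011101000000
Gen 9 (rule 26): 110000100000
Gen 10 (rule 75): 110111001111
Gen 11 (rule 146): 000010110110
Gen 12 (rule 26): 000100100101
Gen 13 (rule 75): 111001001000
Gen 14 (rule 146): 010110110100
Gen 15 (rule 26): 100100100010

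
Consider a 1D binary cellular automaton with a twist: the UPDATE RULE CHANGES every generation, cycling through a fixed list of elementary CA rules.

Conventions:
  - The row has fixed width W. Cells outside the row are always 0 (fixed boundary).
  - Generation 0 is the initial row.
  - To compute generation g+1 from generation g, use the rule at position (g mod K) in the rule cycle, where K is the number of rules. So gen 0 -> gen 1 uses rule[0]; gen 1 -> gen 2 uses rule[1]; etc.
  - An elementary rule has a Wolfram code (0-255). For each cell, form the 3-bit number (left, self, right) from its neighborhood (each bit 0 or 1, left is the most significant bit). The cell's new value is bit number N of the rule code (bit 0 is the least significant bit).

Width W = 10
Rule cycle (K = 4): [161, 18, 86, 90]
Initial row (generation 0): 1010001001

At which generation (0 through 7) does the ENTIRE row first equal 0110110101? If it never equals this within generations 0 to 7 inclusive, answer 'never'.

Answer: never

Derivation:
Gen 0: 1010001001
Gen 1 (rule 161): 0100100000
Gen 2 (rule 18): 1011010000
Gen 3 (rule 86): 1001011000
Gen 4 (rule 90): 0110011100
Gen 5 (rule 161): 0000001001
Gen 6 (rule 18): 0000010110
Gen 7 (rule 86): 0000110011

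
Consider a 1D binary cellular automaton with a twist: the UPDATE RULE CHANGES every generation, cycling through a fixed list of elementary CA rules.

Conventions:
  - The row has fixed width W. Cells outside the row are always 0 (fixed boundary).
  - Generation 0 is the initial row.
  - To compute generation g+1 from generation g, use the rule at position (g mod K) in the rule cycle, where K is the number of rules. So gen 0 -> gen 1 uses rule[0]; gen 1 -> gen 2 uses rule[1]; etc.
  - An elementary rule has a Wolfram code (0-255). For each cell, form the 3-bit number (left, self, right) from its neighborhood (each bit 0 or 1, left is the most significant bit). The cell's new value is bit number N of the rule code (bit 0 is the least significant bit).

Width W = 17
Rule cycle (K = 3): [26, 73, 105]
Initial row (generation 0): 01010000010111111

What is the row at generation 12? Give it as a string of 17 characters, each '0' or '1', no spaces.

Answer: 11111111010001111

Derivation:
Gen 0: 01010000010111111
Gen 1 (rule 26): 10001000100100000
Gen 2 (rule 73): 00100010000001111
Gen 3 (rule 105): 10001000111101001
Gen 4 (rule 26): 01010101100000110
Gen 5 (rule 73): 00000001101110110
Gen 6 (rule 105): 11111101111011110
Gen 7 (rule 26): 10000001000010001
Gen 8 (rule 73): 00111100011000100
Gen 9 (rule 105): 10100101011010001
Gen 10 (rule 26): 00011000010001010
Gen 11 (rule 73): 11011011000100000
Gen 12 (rule 105): 11111111010001111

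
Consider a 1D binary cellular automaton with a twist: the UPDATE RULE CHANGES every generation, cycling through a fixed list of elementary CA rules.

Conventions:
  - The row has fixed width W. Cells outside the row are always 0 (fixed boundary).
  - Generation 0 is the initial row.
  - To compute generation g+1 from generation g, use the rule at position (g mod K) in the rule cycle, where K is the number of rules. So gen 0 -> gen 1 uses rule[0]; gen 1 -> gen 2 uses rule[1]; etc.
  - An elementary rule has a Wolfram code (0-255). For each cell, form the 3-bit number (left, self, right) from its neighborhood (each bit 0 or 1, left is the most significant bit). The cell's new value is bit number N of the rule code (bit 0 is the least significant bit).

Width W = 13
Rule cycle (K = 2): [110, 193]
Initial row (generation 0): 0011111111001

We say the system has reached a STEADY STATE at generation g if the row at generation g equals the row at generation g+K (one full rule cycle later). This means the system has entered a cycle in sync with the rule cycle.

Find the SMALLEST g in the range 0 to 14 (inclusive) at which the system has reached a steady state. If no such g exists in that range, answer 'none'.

Answer: 6

Derivation:
Gen 0: 0011111111001
Gen 1 (rule 110): 0110000001011
Gen 2 (rule 193): 0010111100001
Gen 3 (rule 110): 0111100100011
Gen 4 (rule 193): 0011100001001
Gen 5 (rule 110): 0110100011011
Gen 6 (rule 193): 0010001001001
Gen 7 (rule 110): 0110011011011
Gen 8 (rule 193): 0010001001001
Gen 9 (rule 110): 0110011011011
Gen 10 (rule 193): 0010001001001
Gen 11 (rule 110): 0110011011011
Gen 12 (rule 193): 0010001001001
Gen 13 (rule 110): 0110011011011
Gen 14 (rule 193): 0010001001001
Gen 15 (rule 110): 0110011011011
Gen 16 (rule 193): 0010001001001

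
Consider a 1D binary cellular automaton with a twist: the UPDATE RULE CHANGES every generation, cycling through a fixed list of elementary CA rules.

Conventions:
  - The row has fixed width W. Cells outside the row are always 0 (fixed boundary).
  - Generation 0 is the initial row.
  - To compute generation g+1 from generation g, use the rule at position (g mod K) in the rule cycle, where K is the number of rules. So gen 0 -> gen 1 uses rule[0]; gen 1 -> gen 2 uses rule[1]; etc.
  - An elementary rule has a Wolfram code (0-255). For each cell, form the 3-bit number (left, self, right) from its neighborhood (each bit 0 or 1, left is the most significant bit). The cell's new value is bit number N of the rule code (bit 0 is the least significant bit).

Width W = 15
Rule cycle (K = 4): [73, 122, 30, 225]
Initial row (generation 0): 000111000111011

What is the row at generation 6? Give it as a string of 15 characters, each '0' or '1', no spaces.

Answer: 010000000000000

Derivation:
Gen 0: 000111000111011
Gen 1 (rule 73): 110101010101011
Gen 2 (rule 122): 111010101010111
Gen 3 (rule 30): 100010101010100
Gen 4 (rule 225): 001001010101001
Gen 5 (rule 73): 100000000000000
Gen 6 (rule 122): 010000000000000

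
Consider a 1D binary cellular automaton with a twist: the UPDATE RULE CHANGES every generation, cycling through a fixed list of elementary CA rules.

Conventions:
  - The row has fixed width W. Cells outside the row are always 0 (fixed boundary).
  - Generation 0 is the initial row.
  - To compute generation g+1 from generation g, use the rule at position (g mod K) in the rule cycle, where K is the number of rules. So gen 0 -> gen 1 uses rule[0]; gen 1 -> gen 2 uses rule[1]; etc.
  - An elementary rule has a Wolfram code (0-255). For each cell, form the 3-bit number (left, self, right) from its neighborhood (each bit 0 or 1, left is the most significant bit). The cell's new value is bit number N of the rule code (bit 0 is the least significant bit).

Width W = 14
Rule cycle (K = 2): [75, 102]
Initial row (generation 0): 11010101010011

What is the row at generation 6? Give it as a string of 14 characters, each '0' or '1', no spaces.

Gen 0: 11010101010011
Gen 1 (rule 75): 11000000000111
Gen 2 (rule 102): 01000000001001
Gen 3 (rule 75): 10011111110010
Gen 4 (rule 102): 10100000010110
Gen 5 (rule 75): 00001111100110
Gen 6 (rule 102): 00010000101010

Answer: 00010000101010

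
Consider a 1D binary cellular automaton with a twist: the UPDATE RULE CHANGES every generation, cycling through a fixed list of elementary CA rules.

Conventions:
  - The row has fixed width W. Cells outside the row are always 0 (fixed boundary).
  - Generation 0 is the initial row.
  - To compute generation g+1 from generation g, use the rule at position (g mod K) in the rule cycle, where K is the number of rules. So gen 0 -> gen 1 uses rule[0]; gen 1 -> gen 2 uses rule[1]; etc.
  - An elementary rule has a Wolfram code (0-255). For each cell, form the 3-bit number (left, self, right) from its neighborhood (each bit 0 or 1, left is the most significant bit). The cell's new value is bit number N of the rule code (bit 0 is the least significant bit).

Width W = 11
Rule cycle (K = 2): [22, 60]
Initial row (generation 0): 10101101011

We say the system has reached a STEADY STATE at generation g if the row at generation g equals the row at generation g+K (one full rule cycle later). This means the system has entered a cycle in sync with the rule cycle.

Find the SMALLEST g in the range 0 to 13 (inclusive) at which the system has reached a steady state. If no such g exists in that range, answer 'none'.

Answer: 13

Derivation:
Gen 0: 10101101011
Gen 1 (rule 22): 10100001000
Gen 2 (rule 60): 11110001100
Gen 3 (rule 22): 00001010010
Gen 4 (rule 60): 00001111011
Gen 5 (rule 22): 00010000000
Gen 6 (rule 60): 00011000000
Gen 7 (rule 22): 00100100000
Gen 8 (rule 60): 00110110000
Gen 9 (rule 22): 01000001000
Gen 10 (rule 60): 01100001100
Gen 11 (rule 22): 10010010010
Gen 12 (rule 60): 11011011011
Gen 13 (rule 22): 00000000000
Gen 14 (rule 60): 00000000000
Gen 15 (rule 22): 00000000000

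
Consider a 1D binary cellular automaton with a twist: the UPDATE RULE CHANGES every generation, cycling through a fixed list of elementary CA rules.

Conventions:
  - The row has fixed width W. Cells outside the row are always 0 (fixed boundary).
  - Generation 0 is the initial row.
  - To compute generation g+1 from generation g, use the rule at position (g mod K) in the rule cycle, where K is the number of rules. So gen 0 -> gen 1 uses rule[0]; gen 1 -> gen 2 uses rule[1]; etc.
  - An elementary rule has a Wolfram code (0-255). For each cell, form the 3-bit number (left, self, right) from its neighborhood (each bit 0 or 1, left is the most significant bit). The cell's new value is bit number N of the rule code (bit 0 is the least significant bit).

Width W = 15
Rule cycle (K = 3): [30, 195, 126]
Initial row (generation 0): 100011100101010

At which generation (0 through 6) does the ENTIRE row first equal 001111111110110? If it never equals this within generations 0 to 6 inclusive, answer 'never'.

Answer: 5

Derivation:
Gen 0: 100011100101010
Gen 1 (rule 30): 110110011101011
Gen 2 (rule 195): 010010101100001
Gen 3 (rule 126): 111111111110011
Gen 4 (rule 30): 100000000001110
Gen 5 (rule 195): 001111111110110
Gen 6 (rule 126): 011000000011111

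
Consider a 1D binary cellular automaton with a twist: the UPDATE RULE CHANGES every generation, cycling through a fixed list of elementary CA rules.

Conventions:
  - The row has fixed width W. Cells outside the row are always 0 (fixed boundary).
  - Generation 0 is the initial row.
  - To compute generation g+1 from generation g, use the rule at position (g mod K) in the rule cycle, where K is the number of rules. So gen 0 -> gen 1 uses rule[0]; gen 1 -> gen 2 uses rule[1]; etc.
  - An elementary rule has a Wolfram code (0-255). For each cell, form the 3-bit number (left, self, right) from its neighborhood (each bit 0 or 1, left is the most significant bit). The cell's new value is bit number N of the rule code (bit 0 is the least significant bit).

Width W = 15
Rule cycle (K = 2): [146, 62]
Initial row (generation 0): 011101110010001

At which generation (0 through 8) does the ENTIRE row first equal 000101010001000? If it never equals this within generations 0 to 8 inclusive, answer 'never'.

Gen 0: 011101110010001
Gen 1 (rule 146): 101000101101010
Gen 2 (rule 62): 111101111011111
Gen 3 (rule 146): 011000110001110
Gen 4 (rule 62): 110101101011001
Gen 5 (rule 146): 000000000000110
Gen 6 (rule 62): 000000000001101
Gen 7 (rule 146): 000000000010000
Gen 8 (rule 62): 000000000111000

Answer: never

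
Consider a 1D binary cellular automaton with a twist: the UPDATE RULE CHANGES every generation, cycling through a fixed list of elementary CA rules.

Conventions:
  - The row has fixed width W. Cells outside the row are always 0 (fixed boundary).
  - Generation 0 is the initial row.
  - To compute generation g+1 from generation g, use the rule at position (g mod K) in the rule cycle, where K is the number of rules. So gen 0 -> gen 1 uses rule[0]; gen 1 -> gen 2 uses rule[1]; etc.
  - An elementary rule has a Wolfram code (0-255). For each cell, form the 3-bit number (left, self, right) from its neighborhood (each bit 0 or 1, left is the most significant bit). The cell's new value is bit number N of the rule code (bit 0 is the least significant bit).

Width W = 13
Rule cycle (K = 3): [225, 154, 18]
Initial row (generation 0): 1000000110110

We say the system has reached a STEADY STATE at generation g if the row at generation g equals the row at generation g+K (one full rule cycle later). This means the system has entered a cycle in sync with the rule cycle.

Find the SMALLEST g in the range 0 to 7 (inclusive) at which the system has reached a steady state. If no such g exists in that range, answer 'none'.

Answer: 6

Derivation:
Gen 0: 1000000110110
Gen 1 (rule 225): 0011110011010
Gen 2 (rule 154): 0111101110001
Gen 3 (rule 18): 1000000001010
Gen 4 (rule 225): 0011111100100
Gen 5 (rule 154): 0111111011010
Gen 6 (rule 18): 1000000000001
Gen 7 (rule 225): 0011111111100
Gen 8 (rule 154): 0111111111010
Gen 9 (rule 18): 1000000000001
Gen 10 (rule 225): 0011111111100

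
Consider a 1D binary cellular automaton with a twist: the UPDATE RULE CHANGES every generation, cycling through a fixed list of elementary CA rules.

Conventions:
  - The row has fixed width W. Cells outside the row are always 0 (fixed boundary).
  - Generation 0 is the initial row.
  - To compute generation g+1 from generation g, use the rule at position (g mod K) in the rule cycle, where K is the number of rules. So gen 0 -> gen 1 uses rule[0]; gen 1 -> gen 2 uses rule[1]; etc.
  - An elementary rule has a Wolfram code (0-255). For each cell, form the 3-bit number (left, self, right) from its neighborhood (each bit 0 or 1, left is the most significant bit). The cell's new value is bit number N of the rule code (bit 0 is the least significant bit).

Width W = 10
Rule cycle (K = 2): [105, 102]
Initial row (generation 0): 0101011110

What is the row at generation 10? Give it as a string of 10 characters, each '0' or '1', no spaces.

Gen 0: 0101011110
Gen 1 (rule 105): 0010110010
Gen 2 (rule 102): 0111010110
Gen 3 (rule 105): 0101101110
Gen 4 (rule 102): 1110110010
Gen 5 (rule 105): 1011110000
Gen 6 (rule 102): 1100010000
Gen 7 (rule 105): 1101000111
Gen 8 (rule 102): 0111001001
Gen 9 (rule 105): 0101000000
Gen 10 (rule 102): 1111000000

Answer: 1111000000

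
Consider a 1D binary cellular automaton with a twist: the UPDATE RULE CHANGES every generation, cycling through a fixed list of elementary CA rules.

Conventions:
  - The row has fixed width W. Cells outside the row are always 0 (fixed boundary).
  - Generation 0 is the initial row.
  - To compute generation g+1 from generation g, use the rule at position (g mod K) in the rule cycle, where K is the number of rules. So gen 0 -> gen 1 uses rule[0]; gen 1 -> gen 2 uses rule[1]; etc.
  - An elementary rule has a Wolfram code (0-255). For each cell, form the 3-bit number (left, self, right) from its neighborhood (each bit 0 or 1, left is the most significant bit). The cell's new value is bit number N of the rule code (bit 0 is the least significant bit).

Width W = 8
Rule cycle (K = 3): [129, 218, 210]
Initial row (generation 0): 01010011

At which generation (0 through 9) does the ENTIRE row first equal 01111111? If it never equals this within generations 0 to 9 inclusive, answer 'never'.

Gen 0: 01010011
Gen 1 (rule 129): 00000000
Gen 2 (rule 218): 00000000
Gen 3 (rule 210): 00000000
Gen 4 (rule 129): 11111111
Gen 5 (rule 218): 11111111
Gen 6 (rule 210): 01111111
Gen 7 (rule 129): 00111110
Gen 8 (rule 218): 01111111
Gen 9 (rule 210): 10111111

Answer: 6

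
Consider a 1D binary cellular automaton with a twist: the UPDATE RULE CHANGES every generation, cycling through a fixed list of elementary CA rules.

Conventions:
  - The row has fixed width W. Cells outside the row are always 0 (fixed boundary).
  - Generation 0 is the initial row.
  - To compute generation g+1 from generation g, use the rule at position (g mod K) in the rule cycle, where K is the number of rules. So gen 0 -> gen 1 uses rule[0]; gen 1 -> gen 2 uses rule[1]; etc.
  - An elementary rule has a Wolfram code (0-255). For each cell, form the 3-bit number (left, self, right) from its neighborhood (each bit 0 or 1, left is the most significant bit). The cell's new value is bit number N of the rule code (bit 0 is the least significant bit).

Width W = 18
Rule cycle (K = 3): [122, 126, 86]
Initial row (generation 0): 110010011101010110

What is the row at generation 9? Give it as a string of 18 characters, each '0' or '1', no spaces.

Answer: 000000110100010001

Derivation:
Gen 0: 110010011101010110
Gen 1 (rule 122): 111101110110101111
Gen 2 (rule 126): 100111011111111001
Gen 3 (rule 86): 111001000000001111
Gen 4 (rule 122): 101110100000011001
Gen 5 (rule 126): 111011110000111111
Gen 6 (rule 86): 001000011001000001
Gen 7 (rule 122): 010100111110100010
Gen 8 (rule 126): 111111100011110111
Gen 9 (rule 86): 000000110100010001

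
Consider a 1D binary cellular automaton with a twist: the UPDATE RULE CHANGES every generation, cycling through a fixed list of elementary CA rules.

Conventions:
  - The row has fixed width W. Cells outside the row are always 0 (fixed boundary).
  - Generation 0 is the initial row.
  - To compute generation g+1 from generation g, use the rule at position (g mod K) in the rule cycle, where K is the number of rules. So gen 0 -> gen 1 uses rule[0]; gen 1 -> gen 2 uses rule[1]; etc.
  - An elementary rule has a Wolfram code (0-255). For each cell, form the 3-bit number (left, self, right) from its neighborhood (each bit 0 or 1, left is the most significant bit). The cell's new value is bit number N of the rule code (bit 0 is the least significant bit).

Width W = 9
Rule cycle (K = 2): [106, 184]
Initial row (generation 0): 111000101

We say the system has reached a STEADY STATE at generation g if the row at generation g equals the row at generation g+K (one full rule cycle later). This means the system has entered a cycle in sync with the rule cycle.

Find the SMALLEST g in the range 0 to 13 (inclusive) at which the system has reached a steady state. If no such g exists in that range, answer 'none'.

Answer: 1

Derivation:
Gen 0: 111000101
Gen 1 (rule 106): 101001010
Gen 2 (rule 184): 010100101
Gen 3 (rule 106): 101001010
Gen 4 (rule 184): 010100101
Gen 5 (rule 106): 101001010
Gen 6 (rule 184): 010100101
Gen 7 (rule 106): 101001010
Gen 8 (rule 184): 010100101
Gen 9 (rule 106): 101001010
Gen 10 (rule 184): 010100101
Gen 11 (rule 106): 101001010
Gen 12 (rule 184): 010100101
Gen 13 (rule 106): 101001010
Gen 14 (rule 184): 010100101
Gen 15 (rule 106): 101001010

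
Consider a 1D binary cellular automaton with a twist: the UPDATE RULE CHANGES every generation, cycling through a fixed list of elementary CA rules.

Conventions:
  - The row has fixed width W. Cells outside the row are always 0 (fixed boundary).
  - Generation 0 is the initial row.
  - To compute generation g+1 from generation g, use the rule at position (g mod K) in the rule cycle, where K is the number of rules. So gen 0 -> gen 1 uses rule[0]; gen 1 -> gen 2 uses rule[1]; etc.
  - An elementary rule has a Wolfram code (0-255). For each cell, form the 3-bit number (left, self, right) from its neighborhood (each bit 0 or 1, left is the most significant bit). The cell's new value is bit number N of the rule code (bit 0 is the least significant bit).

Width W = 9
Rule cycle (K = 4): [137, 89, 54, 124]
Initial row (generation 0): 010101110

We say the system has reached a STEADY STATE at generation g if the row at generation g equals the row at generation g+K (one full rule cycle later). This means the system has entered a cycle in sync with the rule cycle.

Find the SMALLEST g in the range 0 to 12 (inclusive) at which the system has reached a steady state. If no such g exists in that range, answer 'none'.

Gen 0: 010101110
Gen 1 (rule 137): 000001100
Gen 2 (rule 89): 111101111
Gen 3 (rule 54): 000010000
Gen 4 (rule 124): 000011000
Gen 5 (rule 137): 111010011
Gen 6 (rule 89): 101001011
Gen 7 (rule 54): 111111100
Gen 8 (rule 124): 100000110
Gen 9 (rule 137): 001110100
Gen 10 (rule 89): 101010011
Gen 11 (rule 54): 111111100
Gen 12 (rule 124): 100000110
Gen 13 (rule 137): 001110100
Gen 14 (rule 89): 101010011
Gen 15 (rule 54): 111111100
Gen 16 (rule 124): 100000110

Answer: 7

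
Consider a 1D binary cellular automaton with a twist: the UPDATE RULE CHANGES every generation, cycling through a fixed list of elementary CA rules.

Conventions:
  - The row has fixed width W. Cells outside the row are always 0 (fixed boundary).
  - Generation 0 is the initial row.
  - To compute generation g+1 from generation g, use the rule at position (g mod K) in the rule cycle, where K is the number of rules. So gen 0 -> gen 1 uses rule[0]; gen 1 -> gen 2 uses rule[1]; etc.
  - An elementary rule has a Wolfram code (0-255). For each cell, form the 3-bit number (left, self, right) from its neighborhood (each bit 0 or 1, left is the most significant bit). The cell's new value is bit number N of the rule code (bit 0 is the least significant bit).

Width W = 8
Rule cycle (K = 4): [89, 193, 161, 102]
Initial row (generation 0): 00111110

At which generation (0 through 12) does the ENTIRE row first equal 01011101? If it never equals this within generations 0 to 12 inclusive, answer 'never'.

Gen 0: 00111110
Gen 1 (rule 89): 10100011
Gen 2 (rule 193): 00001001
Gen 3 (rule 161): 11100000
Gen 4 (rule 102): 00100000
Gen 5 (rule 89): 10011111
Gen 6 (rule 193): 00001111
Gen 7 (rule 161): 11100110
Gen 8 (rule 102): 00101010
Gen 9 (rule 89): 10000001
Gen 10 (rule 193): 00111100
Gen 11 (rule 161): 10011001
Gen 12 (rule 102): 10101011

Answer: never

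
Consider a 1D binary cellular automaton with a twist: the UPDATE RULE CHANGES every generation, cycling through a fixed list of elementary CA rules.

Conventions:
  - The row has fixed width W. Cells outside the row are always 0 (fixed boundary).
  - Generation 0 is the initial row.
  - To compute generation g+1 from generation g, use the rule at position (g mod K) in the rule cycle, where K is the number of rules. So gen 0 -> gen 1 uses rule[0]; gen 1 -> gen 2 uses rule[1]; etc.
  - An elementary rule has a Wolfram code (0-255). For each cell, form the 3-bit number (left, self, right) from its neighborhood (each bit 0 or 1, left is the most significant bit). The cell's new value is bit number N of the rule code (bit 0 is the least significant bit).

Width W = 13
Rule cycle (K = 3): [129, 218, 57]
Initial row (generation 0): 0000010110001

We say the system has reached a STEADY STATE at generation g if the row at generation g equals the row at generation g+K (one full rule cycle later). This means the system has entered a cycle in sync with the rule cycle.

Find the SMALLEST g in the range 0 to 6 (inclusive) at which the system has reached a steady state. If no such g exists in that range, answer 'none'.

Answer: none

Derivation:
Gen 0: 0000010110001
Gen 1 (rule 129): 1111000000100
Gen 2 (rule 218): 1111100001010
Gen 3 (rule 57): 1000011100101
Gen 4 (rule 129): 0011001000000
Gen 5 (rule 218): 0111110100000
Gen 6 (rule 57): 0100001011111
Gen 7 (rule 129): 0001100001110
Gen 8 (rule 218): 0011110011111
Gen 9 (rule 57): 1010001010000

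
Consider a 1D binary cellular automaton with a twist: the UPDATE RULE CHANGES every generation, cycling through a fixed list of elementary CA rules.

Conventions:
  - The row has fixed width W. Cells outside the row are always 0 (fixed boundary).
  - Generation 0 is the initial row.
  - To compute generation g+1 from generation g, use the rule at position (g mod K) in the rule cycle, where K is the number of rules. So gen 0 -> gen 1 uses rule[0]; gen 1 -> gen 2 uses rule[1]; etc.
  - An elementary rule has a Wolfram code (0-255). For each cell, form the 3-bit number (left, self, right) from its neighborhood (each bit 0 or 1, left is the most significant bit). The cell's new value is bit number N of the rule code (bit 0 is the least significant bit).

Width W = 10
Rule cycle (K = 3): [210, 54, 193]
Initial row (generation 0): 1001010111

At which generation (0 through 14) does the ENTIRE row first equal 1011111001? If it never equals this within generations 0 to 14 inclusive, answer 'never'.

Gen 0: 1001010111
Gen 1 (rule 210): 0110000011
Gen 2 (rule 54): 1001000100
Gen 3 (rule 193): 0000010001
Gen 4 (rule 210): 0000101010
Gen 5 (rule 54): 0001111111
Gen 6 (rule 193): 1100111111
Gen 7 (rule 210): 0111011111
Gen 8 (rule 54): 1000100000
Gen 9 (rule 193): 0010001111
Gen 10 (rule 210): 0101010111
Gen 11 (rule 54): 1111111000
Gen 12 (rule 193): 0111111011
Gen 13 (rule 210): 1011111001
Gen 14 (rule 54): 1100000111

Answer: 13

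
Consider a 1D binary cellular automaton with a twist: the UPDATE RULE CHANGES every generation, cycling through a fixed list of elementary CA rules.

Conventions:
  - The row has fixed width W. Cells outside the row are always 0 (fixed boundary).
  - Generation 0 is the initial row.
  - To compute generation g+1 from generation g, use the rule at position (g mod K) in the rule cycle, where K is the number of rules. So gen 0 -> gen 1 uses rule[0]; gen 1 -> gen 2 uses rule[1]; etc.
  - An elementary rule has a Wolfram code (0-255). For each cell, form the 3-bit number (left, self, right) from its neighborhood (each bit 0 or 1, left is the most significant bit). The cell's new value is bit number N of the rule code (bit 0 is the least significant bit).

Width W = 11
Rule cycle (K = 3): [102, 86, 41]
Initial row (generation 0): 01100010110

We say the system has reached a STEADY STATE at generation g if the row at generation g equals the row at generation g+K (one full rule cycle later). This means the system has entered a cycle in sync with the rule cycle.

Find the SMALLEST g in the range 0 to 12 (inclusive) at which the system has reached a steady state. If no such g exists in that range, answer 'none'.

Gen 0: 01100010110
Gen 1 (rule 102): 10100111010
Gen 2 (rule 86): 10111001011
Gen 3 (rule 41): 01100000110
Gen 4 (rule 102): 10100001010
Gen 5 (rule 86): 10110011011
Gen 6 (rule 41): 01100010110
Gen 7 (rule 102): 10100111010
Gen 8 (rule 86): 10111001011
Gen 9 (rule 41): 01100000110
Gen 10 (rule 102): 10100001010
Gen 11 (rule 86): 10110011011
Gen 12 (rule 41): 01100010110
Gen 13 (rule 102): 10100111010
Gen 14 (rule 86): 10111001011
Gen 15 (rule 41): 01100000110

Answer: none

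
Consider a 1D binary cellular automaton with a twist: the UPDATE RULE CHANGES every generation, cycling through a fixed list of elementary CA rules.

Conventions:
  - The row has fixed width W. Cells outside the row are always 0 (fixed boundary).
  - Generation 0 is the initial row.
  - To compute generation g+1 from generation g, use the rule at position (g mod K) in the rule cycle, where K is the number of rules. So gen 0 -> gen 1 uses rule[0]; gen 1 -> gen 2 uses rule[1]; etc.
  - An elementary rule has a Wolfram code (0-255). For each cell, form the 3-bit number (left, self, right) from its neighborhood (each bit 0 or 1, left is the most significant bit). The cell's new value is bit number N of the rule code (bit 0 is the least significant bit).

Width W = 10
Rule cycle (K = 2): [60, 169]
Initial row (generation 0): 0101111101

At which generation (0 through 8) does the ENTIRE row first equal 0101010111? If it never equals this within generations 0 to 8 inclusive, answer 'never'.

Answer: 3

Derivation:
Gen 0: 0101111101
Gen 1 (rule 60): 0111000011
Gen 2 (rule 169): 0110011010
Gen 3 (rule 60): 0101010111
Gen 4 (rule 169): 0010101110
Gen 5 (rule 60): 0011111001
Gen 6 (rule 169): 1011110000
Gen 7 (rule 60): 1110001000
Gen 8 (rule 169): 1100100011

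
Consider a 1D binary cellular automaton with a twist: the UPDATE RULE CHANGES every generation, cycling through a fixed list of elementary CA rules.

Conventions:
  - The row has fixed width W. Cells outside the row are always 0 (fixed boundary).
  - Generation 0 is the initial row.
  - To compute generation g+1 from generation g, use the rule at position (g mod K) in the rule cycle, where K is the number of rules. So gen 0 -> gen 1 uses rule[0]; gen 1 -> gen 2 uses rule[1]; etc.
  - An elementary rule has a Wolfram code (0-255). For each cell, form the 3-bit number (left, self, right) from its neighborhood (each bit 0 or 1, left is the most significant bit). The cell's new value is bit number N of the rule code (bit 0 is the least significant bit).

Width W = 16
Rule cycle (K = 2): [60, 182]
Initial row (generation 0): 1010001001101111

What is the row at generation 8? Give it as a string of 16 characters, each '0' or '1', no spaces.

Gen 0: 1010001001101111
Gen 1 (rule 60): 1111001101011000
Gen 2 (rule 182): 0110110011100100
Gen 3 (rule 60): 0101101010010110
Gen 4 (rule 182): 1110011111111001
Gen 5 (rule 60): 1001010000000101
Gen 6 (rule 182): 1111111000001111
Gen 7 (rule 60): 1000000100001000
Gen 8 (rule 182): 1100001110011100

Answer: 1100001110011100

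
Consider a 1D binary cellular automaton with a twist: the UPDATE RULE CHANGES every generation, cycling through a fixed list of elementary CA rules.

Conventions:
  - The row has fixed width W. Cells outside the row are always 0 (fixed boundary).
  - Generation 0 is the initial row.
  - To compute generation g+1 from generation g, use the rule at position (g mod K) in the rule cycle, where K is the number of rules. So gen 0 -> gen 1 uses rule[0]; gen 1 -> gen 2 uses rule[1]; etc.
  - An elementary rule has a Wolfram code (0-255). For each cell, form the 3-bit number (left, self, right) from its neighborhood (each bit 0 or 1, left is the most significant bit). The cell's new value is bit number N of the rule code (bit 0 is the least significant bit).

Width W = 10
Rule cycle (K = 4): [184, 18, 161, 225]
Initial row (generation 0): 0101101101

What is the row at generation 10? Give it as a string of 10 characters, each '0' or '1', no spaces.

Answer: 1000000001

Derivation:
Gen 0: 0101101101
Gen 1 (rule 184): 0011011010
Gen 2 (rule 18): 0100000001
Gen 3 (rule 161): 0001111100
Gen 4 (rule 225): 1100111101
Gen 5 (rule 184): 1010111010
Gen 6 (rule 18): 0000000001
Gen 7 (rule 161): 1111111100
Gen 8 (rule 225): 0111111101
Gen 9 (rule 184): 0111111010
Gen 10 (rule 18): 1000000001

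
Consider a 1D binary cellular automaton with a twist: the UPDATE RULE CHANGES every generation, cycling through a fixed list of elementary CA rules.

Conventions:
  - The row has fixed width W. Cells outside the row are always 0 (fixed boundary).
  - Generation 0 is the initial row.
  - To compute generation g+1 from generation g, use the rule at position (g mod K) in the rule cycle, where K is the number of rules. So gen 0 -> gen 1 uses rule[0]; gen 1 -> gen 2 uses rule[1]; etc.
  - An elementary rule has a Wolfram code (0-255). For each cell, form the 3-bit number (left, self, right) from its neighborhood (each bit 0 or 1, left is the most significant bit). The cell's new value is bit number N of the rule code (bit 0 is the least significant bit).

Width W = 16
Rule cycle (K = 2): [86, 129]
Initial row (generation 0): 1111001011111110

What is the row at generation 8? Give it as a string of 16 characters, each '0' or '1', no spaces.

Gen 0: 1111001011111110
Gen 1 (rule 86): 0001111000000011
Gen 2 (rule 129): 1100110011111000
Gen 3 (rule 86): 0111011100001100
Gen 4 (rule 129): 0010001001100001
Gen 5 (rule 86): 0111011110110011
Gen 6 (rule 129): 0010001100000000
Gen 7 (rule 86): 0111010110000000
Gen 8 (rule 129): 0010000000111111

Answer: 0010000000111111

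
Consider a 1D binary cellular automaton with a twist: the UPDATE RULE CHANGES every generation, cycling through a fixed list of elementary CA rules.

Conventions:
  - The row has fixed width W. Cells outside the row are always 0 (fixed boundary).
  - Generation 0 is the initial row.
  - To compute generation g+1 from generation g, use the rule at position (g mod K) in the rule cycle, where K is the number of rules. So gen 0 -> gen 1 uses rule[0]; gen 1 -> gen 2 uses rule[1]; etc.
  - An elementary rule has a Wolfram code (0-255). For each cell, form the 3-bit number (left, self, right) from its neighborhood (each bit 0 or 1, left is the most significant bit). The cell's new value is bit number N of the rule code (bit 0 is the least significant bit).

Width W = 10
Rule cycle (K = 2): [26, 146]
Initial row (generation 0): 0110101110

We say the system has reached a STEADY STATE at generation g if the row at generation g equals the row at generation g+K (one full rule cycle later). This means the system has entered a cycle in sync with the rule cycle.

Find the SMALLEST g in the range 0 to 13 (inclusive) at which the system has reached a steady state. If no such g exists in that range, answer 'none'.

Answer: none

Derivation:
Gen 0: 0110101110
Gen 1 (rule 26): 1100001001
Gen 2 (rule 146): 0010010110
Gen 3 (rule 26): 0101100101
Gen 4 (rule 146): 1000011000
Gen 5 (rule 26): 0100110100
Gen 6 (rule 146): 1011000010
Gen 7 (rule 26): 0010100101
Gen 8 (rule 146): 0100011000
Gen 9 (rule 26): 1010110100
Gen 10 (rule 146): 0000000010
Gen 11 (rule 26): 0000000101
Gen 12 (rule 146): 0000001000
Gen 13 (rule 26): 0000010100
Gen 14 (rule 146): 0000100010
Gen 15 (rule 26): 0001010101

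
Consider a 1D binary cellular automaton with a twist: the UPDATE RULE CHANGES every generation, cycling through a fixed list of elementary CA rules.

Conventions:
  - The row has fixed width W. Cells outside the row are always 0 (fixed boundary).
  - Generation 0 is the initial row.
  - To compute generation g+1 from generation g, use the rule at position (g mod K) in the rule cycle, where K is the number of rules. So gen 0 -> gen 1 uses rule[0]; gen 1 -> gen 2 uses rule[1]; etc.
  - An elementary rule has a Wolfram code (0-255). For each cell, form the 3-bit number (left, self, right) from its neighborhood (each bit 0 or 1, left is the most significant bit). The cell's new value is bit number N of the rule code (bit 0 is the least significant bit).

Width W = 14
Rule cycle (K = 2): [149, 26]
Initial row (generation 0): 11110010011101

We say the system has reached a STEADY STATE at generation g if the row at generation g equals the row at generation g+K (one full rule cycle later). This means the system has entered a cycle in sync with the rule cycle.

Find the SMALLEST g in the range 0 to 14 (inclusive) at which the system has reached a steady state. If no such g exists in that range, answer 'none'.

Gen 0: 11110010011101
Gen 1 (rule 149): 01101011001001
Gen 2 (rule 26): 11000010110110
Gen 3 (rule 149): 00111010000001
Gen 4 (rule 26): 01100001000010
Gen 5 (rule 149): 00011101111011
Gen 6 (rule 26): 00110001000010
Gen 7 (rule 149): 10001101111011
Gen 8 (rule 26): 01011001000010
Gen 9 (rule 149): 01000101111011
Gen 10 (rule 26): 10101001000010
Gen 11 (rule 149): 10101101111011
Gen 12 (rule 26): 00001001000010
Gen 13 (rule 149): 11101101111011
Gen 14 (rule 26): 10001001000010
Gen 15 (rule 149): 11101101111011
Gen 16 (rule 26): 10001001000010

Answer: 13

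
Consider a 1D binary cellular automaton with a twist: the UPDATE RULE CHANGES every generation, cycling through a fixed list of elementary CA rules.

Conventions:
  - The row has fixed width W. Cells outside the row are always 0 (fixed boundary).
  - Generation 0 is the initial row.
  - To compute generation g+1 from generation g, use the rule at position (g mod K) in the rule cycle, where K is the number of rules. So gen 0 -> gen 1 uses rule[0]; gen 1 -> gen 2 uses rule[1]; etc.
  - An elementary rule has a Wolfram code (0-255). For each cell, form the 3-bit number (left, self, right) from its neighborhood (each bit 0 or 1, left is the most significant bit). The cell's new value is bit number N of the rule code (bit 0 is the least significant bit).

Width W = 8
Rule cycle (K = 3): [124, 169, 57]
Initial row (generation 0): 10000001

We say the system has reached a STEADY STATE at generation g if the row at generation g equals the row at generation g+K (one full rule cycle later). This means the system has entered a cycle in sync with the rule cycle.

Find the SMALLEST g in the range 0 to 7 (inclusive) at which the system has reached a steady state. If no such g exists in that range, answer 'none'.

Gen 0: 10000001
Gen 1 (rule 124): 11000001
Gen 2 (rule 169): 10011100
Gen 3 (rule 57): 01010011
Gen 4 (rule 124): 01111011
Gen 5 (rule 169): 01110110
Gen 6 (rule 57): 01001101
Gen 7 (rule 124): 01101111
Gen 8 (rule 169): 01011110
Gen 9 (rule 57): 00110001
Gen 10 (rule 124): 00111001

Answer: none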